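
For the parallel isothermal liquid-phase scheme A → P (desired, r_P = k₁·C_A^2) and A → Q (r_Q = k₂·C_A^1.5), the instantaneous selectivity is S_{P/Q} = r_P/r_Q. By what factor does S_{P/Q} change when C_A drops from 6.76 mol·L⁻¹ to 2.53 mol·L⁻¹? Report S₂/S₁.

S_{P/Q} = (k₁/k₂)·C_A^0.5, so S₂/S₁ = (C_{A,2}/C_{A,1})^0.5.
= (2.53/6.76)^0.5 = (0.3743)^0.5 = 0.612.

0.612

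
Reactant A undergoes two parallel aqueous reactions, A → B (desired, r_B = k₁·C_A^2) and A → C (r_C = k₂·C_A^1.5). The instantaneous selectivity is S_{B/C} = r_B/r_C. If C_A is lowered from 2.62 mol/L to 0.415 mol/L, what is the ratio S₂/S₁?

0.398

S_{B/C} = (k₁/k₂)·C_A^0.5, so S₂/S₁ = (C_{A,2}/C_{A,1})^0.5.
= (0.415/2.62)^0.5 = (0.1584)^0.5 = 0.398.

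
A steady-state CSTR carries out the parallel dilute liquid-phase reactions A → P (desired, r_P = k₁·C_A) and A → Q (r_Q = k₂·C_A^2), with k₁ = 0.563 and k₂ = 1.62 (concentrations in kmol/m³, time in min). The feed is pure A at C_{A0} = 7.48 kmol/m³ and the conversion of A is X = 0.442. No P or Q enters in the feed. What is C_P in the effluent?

0.254 kmol/m³

Exit C_A = C_{A0}(1−X) = 7.48×0.558 = 4.174 kmol/m³.
Rates in a CSTR are evaluated at the outlet concentration: r_P = 0.563×4.174 = 2.350, r_Q = 1.62×4.174^2 = 28.22.
Fraction of consumed A going to P: r_P/(r_P+r_Q) = 0.07686.
C_P = 0.07686·C_{A0}·X = 0.07686×7.48×0.442 = 0.254 kmol/m³.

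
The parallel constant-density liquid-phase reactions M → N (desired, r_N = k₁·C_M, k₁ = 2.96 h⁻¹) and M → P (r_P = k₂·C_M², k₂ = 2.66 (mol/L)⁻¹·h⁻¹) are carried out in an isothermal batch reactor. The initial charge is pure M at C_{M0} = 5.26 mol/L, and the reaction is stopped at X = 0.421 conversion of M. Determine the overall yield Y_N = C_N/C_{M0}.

C_M = C_{M0}(1−X) = 3.046 mol/L.
Along a PFR/batch, dC_N/dC_M = −r_N/(r_N+r_P) = −k₁/(k₁+k₂·C_M).
Integrating from C_{M0} to C_M: C_N = (2.96/2.66)·ln[(2.96+2.66·5.26)/(2.96+2.66·3.05)] = 1.113·ln(16.95/11.06) = 0.4751 mol/L.
Y_N = C_N/C_{M0} = 0.4751/5.26 = 0.0903.

0.0903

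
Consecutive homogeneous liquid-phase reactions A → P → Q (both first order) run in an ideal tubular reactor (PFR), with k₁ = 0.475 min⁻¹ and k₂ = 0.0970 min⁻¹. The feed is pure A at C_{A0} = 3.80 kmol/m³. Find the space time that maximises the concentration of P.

4.20 min

The intermediate peaks when r₁ = r₂, i.e. k₁e^(−k₁τ) = k₂e^(−k₂τ), giving τ_opt = ln(k₂/k₁)/(k₂−k₁).
= ln(0.0970/0.475)/(0.0970−0.475) = ln(0.2042)/-0.3780 = -1.589/-0.3780 = 4.20 min.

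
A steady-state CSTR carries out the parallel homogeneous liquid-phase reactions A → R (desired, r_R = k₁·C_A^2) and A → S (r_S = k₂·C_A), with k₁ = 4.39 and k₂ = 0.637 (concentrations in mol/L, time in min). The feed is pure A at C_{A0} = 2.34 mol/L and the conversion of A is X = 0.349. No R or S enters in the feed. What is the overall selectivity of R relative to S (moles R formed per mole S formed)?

10.5

Exit C_A = C_{A0}(1−X) = 2.34×0.651 = 1.523 mol/L.
In a CSTR the entire volume is at exit conditions, so r_R = 4.39×1.523^2 = 10.19 and r_S = 0.637×1.523 = 0.9704.
Overall selectivity = C_R/C_S = r_Rτ/(r_Sτ) = r_R/r_S = 10.5.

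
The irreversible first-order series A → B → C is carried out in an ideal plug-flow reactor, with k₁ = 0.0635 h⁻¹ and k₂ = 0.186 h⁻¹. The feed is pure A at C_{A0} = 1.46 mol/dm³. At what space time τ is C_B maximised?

The intermediate peaks when r₁ = r₂, i.e. k₁e^(−k₁τ) = k₂e^(−k₂τ), giving τ_opt = ln(k₂/k₁)/(k₂−k₁).
= ln(0.186/0.0635)/(0.186−0.0635) = ln(2.929)/0.1225 = 1.075/0.1225 = 8.77 h.

8.77 h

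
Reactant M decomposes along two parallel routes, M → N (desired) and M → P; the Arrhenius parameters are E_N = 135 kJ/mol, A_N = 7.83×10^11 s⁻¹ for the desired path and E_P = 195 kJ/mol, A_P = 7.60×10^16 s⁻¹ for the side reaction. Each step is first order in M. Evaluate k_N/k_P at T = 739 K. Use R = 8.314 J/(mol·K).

With equal orders, S_{N/P} = k_N/k_P = (A_N/A_P)·exp[(E_P−E_N)/(RT)].
(E_P−E_N)/(RT) = (195−135)×10³/(8.314×739) = 60000/6144 = 9.766.
k_N/k_P = (7.83×10^11/7.60×10^16)·exp(9.766) = 1.030×10^-5 × 17423 = 0.180.

0.180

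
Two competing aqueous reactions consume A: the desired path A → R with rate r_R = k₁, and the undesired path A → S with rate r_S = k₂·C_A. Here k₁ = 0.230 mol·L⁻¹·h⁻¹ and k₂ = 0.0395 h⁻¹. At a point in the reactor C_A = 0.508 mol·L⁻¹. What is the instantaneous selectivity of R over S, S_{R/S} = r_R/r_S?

S_{R/S} = r_R/r_S = (k₁)/(k₂·C_A) = (k₁/k₂)·C_A⁻¹.
= (0.230) / (0.0395×0.5080) = 0.2300/0.02007 = 11.5.

11.5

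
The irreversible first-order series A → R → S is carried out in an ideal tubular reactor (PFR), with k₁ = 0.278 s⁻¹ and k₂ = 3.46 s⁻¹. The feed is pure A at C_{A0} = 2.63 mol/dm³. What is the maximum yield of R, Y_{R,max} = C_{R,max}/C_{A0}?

At the optimum, C_{R,max}/C_{A0} = (k₁/k₂)^[k₂/(k₂−k₁)].
= (0.278/3.46)^(3.46/(3.46−0.278)) = (0.08035)^(1.087) = 0.06446.

0.0645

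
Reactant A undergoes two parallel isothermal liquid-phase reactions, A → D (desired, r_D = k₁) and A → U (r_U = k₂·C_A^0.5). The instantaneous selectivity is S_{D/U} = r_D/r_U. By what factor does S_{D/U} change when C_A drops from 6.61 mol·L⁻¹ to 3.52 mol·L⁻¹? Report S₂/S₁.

S_{D/U} = (k₁/k₂)·C_A^-0.5, so S₂/S₁ = (C_{A,2}/C_{A,1})^-0.5.
= (3.52/6.61)^(-0.5) = (0.5325)^(-0.5) = 1.37.

1.37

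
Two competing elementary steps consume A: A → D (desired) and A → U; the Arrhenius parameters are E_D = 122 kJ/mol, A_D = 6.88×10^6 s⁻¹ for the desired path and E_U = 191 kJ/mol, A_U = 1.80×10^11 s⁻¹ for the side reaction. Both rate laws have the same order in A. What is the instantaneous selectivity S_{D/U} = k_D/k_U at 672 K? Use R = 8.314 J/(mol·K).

Since both paths have the same order in A, the concentration cancels and S_{D/U} = k_D/k_U = (A_D/A_U)·exp[(E_U−E_D)/(RT)].
(E_U−E_D)/(RT) = (191−122)×10³/(8.314×672) = 69000/5587 = 12.35.
k_D/k_U = (6.88×10^6/1.80×10^11)·exp(12.35) = 3.822×10^-5 × 2.310×10^5 = 8.83.
Since E_D < E_U, lowering the temperature improves selectivity toward D.

8.83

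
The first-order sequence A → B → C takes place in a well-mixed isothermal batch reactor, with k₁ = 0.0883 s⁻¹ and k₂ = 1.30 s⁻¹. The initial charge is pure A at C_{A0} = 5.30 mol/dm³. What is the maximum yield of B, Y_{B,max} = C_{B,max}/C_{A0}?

0.0558

Evaluating C_B at t_opt = ln(k₂/k₁)/(k₂−k₁) gives C_{B,max}/C_{A0} = (k₁/k₂)^[k₂/(k₂−k₁)].
= (0.0883/1.30)^(1.30/(1.30−0.0883)) = (0.06792)^(1.073) = 0.05583.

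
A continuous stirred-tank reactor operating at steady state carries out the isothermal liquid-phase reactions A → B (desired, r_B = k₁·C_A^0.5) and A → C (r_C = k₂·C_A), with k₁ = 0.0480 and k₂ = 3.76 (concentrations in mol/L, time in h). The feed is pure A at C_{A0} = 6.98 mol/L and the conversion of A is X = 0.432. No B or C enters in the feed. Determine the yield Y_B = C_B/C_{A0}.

Exit C_A = C_{A0}(1−X) = 6.98×0.568 = 3.965 mol/L.
Rates in a CSTR are evaluated at the outlet concentration: r_B = 0.0480×3.965^0.5 = 0.09557, r_C = 3.76×3.965 = 14.91.
Fraction of consumed A going to B: r_B/(r_B+r_C) = 0.006371.
C_B = 0.006371·C_{A0}·X = 0.006371×6.98×0.432 = 0.0192 mol/L; Y_B = C_B/C_{A0} = 0.00275.

0.00275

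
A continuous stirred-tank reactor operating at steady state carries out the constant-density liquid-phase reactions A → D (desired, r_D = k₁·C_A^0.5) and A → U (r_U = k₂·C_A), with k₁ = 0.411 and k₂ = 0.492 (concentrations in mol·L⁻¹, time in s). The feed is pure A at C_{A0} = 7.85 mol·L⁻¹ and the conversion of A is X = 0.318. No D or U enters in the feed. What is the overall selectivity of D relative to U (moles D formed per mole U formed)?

0.361

Exit C_A = C_{A0}(1−X) = 7.85×0.682 = 5.354 mol·L⁻¹.
A CSTR operates uniformly at the exit composition, giving r_D = 0.9510 and r_U = 2.634 (each k·C_A^n at C_A = 5.354).
Overall selectivity = C_D/C_U = r_Dτ/(r_Uτ) = r_D/r_U = 0.361.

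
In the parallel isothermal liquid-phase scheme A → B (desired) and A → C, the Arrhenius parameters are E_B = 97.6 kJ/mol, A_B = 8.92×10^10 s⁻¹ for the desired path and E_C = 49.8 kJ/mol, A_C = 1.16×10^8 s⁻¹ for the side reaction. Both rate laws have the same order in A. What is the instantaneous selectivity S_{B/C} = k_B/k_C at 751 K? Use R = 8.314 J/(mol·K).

Since both paths have the same order in A, the concentration cancels and S_{B/C} = k_B/k_C = (A_B/A_C)·exp[(E_C−E_B)/(RT)].
(E_C−E_B)/(RT) = (49.8−97.6)×10³/(8.314×751) = -47800/6244 = -7.656.
k_B/k_C = (8.92×10^10/1.16×10^8)·exp(-7.656) = 769.0 × 4.734×10^-4 = 0.364.

0.364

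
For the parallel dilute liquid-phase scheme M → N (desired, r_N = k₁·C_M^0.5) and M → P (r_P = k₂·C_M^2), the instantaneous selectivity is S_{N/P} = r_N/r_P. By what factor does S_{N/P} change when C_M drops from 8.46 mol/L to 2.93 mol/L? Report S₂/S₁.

S_{N/P} = (k₁/k₂)·C_M^-1.5, so S₂/S₁ = (C_{M,2}/C_{M,1})^-1.5.
= (2.93/8.46)^(-1.5) = (0.3463)^(-1.5) = 4.91.
Selectivity toward N rises as C_M falls — low-concentration operation is favoured.

4.91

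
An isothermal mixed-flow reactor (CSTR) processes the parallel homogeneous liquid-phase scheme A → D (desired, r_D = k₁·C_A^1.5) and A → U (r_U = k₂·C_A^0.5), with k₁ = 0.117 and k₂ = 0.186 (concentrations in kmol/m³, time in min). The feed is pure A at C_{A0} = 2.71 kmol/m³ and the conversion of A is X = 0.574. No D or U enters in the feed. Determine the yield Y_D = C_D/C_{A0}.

Exit C_A = C_{A0}(1−X) = 2.71×0.426 = 1.154 kmol/m³.
In a CSTR the entire volume is at exit conditions, so r_D = 0.117×1.154^1.5 = 0.1451 and r_U = 0.186×1.154^0.5 = 0.1998.
Fraction of consumed A going to D: r_D/(r_D+r_U) = 0.4207.
C_D = 0.4207·C_{A0}·X = 0.4207×2.71×0.574 = 0.654 kmol/m³; Y_D = C_D/C_{A0} = 0.241.

0.241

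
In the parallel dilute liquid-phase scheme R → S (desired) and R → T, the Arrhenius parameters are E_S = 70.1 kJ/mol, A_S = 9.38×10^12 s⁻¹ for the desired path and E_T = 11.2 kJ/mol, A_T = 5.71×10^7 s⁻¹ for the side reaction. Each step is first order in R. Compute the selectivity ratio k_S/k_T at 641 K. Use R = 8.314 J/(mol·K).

2.60

k_S/k_T = (A_S/A_T)·exp[−(E_S−E_T)/(RT)] = (A_S/A_T)·exp[(E_T−E_S)/(RT)].
(E_T−E_S)/(RT) = (11.2−70.1)×10³/(8.314×641) = -58900/5329 = -11.05.
k_S/k_T = (9.38×10^12/5.71×10^7)·exp(-11.05) = 1.643×10^5 × 1.585×10^-5 = 2.60.
Since E_S > E_T, raising the temperature improves selectivity toward S.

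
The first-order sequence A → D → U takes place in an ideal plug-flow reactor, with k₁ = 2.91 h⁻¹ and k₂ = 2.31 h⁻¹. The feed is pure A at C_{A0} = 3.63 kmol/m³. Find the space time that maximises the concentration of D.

Setting dC_D/dτ = 0 gives τ_opt = ln(k₂/k₁)/(k₂−k₁).
= ln(2.31/2.91)/(2.31−2.91) = ln(0.7938)/-0.6000 = -0.2309/-0.6000 = 0.385 h.

0.385 h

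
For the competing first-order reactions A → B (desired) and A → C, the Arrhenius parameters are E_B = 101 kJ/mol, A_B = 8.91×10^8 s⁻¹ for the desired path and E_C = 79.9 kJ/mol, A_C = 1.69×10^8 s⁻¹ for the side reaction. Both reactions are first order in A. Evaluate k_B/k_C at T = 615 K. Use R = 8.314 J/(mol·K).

0.0851

k_B/k_C = (A_B/A_C)·exp[−(E_B−E_C)/(RT)] = (A_B/A_C)·exp[(E_C−E_B)/(RT)].
(E_C−E_B)/(RT) = (79.9−101)×10³/(8.314×615) = -21100/5113 = -4.127.
k_B/k_C = (8.91×10^8/1.69×10^8)·exp(-4.127) = 5.272 × 0.01614 = 0.0851.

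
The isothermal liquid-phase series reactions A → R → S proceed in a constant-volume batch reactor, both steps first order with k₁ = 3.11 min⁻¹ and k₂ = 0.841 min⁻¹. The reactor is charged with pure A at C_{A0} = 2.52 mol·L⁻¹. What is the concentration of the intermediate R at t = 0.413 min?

1.48 mol·L⁻¹

Solving the coupled first-order balances gives C_R(t) = [k₁/(k₂−k₁)]·C_{A0}·(e^(−k₁t) − e^(−k₂t)).
e^(−k₁t) = e^(−3.11×0.413) = e^(−1.284) = 0.2768; e^(−k₂t) = e^(−0.3473) = 0.7066.
C_R = 3.11×2.52/(0.841−3.11) × (0.2768−0.7066) = (-3.454)×(-0.4298) = 1.484 mol·L⁻¹.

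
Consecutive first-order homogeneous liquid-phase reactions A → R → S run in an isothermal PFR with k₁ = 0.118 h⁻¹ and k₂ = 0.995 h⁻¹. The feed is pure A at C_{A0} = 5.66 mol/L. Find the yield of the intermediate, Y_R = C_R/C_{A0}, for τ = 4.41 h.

Solving the coupled first-order balances gives C_R(τ) = [k₁/(k₂−k₁)]·C_{A0}·(e^(−k₁τ) − e^(−k₂τ)).
e^(−k₁τ) = e^(−0.118×4.41) = e^(−0.5204) = 0.5943; e^(−k₂τ) = e^(−4.388) = 0.01243.
C_R = 0.118×5.66/(0.995−0.118) × (0.5943−0.01243) = 0.7616×0.5819 = 0.4431 mol/L.
Y_R = C_R/C_{A0} = 0.4431/5.66 = 0.0783.

0.0783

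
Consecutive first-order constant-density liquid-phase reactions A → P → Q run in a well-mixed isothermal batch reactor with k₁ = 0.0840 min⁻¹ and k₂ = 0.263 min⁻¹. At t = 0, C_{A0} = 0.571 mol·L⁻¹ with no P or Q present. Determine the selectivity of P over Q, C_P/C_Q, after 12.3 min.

0.300

For first-order series with pure A initially, C_P(t) = k₁C_{A0}/(k₂−k₁)·(e^(−k₁t) − e^(−k₂t)).
e^(−k₁t) = e^(−0.0840×12.3) = e^(−1.033) = 0.3559; e^(−k₂t) = e^(−3.235) = 0.03936.
C_P = 0.0840×0.571/(0.263−0.0840) × (0.3559−0.03936) = 0.2680×0.3165 = 0.08481 mol·L⁻¹.
C_A = C_{A0}e^(−k₁t) = 0.2032 mol·L⁻¹, so C_Q = C_{A0}−C_A−C_P = 0.2830 mol·L⁻¹; C_P/C_Q = 0.300.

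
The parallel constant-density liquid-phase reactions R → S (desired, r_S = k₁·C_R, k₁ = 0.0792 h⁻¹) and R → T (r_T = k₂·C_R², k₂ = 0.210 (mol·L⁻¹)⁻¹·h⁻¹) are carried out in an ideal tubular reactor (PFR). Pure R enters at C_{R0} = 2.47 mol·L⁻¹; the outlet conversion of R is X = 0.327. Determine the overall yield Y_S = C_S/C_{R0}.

C_R = C_{R0}(1−X) = 1.662 mol·L⁻¹.
Along a PFR/batch, dC_S/dC_R = −r_S/(r_S+r_T) = −k₁/(k₁+k₂·C_R).
Integrating from C_{R0} to C_R: C_S = (0.0792/0.210)·ln[(0.0792+0.210·2.47)/(0.0792+0.210·1.66)] = 0.3771·ln(0.5979/0.4283) = 0.1258 mol·L⁻¹.
Y_S = C_S/C_{R0} = 0.1258/2.47 = 0.0509.

0.0509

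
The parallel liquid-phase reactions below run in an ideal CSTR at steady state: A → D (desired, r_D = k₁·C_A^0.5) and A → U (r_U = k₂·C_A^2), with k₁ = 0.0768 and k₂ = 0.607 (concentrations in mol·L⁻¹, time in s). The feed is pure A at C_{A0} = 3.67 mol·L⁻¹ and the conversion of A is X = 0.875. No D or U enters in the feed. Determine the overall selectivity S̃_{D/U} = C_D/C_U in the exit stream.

0.407

Exit C_A = C_{A0}(1−X) = 3.67×0.125 = 0.4587 mol·L⁻¹.
Rates in a CSTR are evaluated at the outlet concentration: r_D = 0.0768×0.4587^0.5 = 0.05202, r_U = 0.607×0.4587^2 = 0.1277.
Overall selectivity = C_D/C_U = r_Dτ/(r_Uτ) = r_D/r_U = 0.407.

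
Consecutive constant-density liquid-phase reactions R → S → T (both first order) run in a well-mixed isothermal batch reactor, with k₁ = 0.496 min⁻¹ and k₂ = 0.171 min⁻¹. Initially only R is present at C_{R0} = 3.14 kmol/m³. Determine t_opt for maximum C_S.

Setting dC_S/dt = 0 gives t_opt = ln(k₂/k₁)/(k₂−k₁).
= ln(0.171/0.496)/(0.171−0.496) = ln(0.3448)/-0.3250 = -1.065/-0.3250 = 3.28 min.

3.28 min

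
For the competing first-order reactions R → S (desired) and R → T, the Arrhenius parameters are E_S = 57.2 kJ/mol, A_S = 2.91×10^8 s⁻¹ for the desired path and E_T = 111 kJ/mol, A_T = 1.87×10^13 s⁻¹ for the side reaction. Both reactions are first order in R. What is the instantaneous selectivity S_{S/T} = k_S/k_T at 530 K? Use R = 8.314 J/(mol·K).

3.12

Since both paths have the same order in R, the concentration cancels and S_{S/T} = k_S/k_T = (A_S/A_T)·exp[(E_T−E_S)/(RT)].
(E_T−E_S)/(RT) = (111−57.2)×10³/(8.314×530) = 53800/4406 = 12.21.
k_S/k_T = (2.91×10^8/1.87×10^13)·exp(12.21) = 1.556×10^-5 × 2.007×10^5 = 3.12.
Since E_S < E_T, lowering the temperature improves selectivity toward S.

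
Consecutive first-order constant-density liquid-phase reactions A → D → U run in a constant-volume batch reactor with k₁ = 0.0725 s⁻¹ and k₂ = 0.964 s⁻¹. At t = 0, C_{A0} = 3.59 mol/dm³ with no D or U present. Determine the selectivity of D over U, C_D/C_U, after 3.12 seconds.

0.430

The intermediate concentration in a first-order A→B→C sequence is C_D = k₁C_{A0}(e^(−k₁t) − e^(−k₂t))/(k₂−k₁).
e^(−k₁t) = e^(−0.0725×3.12) = e^(−0.2262) = 0.7976; e^(−k₂t) = e^(−3.008) = 0.04941.
C_D = 0.0725×3.59/(0.964−0.0725) × (0.7976−0.04941) = 0.2920×0.7482 = 0.2184 mol/dm³.
C_A = C_{A0}e^(−k₁t) = 2.863 mol/dm³, so C_U = C_{A0}−C_A−C_D = 0.5083 mol/dm³; C_D/C_U = 0.430.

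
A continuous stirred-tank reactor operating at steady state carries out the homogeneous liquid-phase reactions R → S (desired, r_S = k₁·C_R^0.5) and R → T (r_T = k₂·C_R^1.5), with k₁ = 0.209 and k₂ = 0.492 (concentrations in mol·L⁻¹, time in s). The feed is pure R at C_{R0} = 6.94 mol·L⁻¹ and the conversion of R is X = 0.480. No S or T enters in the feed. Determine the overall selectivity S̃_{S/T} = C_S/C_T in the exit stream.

0.118

Exit C_R = C_{R0}(1−X) = 6.94×0.520 = 3.609 mol·L⁻¹.
Rates in a CSTR are evaluated at the outlet concentration: r_S = 0.209×3.609^0.5 = 0.3970, r_T = 0.492×3.609^1.5 = 3.373.
Overall selectivity = C_S/C_T = r_Sτ/(r_Tτ) = r_S/r_T = 0.118.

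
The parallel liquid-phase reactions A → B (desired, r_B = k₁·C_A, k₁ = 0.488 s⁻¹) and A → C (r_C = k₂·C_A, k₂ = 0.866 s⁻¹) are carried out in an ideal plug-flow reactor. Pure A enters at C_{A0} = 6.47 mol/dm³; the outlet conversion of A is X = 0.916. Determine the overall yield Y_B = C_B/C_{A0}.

C_A = C_{A0}(1−X) = 0.5435 mol/dm³.
Both paths are first order in A, so the instantaneous fraction to B is constant: dC_B/d(−C_A) = k₁/(k₁+k₂) = 0.3604.
C_B = 0.3604·(C_{A0}−C_A) = 0.3604×5.927 = 2.14 mol/dm³.
Y_B = C_B/C_{A0} = 2.136/6.47 = 0.330.

0.330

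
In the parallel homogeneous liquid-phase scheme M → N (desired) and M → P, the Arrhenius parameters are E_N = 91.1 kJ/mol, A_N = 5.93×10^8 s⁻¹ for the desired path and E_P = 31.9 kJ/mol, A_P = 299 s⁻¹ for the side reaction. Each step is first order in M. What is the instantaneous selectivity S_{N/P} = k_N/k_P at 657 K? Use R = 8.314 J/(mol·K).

39.0

Since both paths have the same order in M, the concentration cancels and S_{N/P} = k_N/k_P = (A_N/A_P)·exp[(E_P−E_N)/(RT)].
(E_P−E_N)/(RT) = (31.9−91.1)×10³/(8.314×657) = -59200/5462 = -10.84.
k_N/k_P = (5.93×10^8/299)·exp(-10.84) = 1.983×10^6 × 1.964×10^-5 = 39.0.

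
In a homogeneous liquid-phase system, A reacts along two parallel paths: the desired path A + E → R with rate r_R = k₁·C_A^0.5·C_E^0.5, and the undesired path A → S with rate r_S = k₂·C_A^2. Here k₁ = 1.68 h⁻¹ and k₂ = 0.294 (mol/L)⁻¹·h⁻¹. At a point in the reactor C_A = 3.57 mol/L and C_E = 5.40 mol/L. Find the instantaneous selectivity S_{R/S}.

1.97

S_{R/S} = r_R/r_S = (k₁·C_A^0.5·C_E^0.5)/(k₂·C_A^2) = (k₁/k₂)·C_A^-1.5·C_E^0.5.
= (1.68×3.570^0.5×5.400^0.5) / (0.294×3.570^2) = 7.376/3.747 = 1.97.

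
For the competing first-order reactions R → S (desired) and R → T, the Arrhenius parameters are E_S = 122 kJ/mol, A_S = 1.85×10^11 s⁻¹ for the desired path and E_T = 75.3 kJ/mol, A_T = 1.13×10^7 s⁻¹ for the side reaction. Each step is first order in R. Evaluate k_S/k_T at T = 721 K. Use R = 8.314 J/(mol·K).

6.77

Since both paths have the same order in R, the concentration cancels and S_{S/T} = k_S/k_T = (A_S/A_T)·exp[(E_T−E_S)/(RT)].
(E_T−E_S)/(RT) = (75.3−122)×10³/(8.314×721) = -46700/5994 = -7.791.
k_S/k_T = (1.85×10^11/1.13×10^7)·exp(-7.791) = 16372 × 4.136×10^-4 = 6.77.
Since E_S > E_T, raising the temperature improves selectivity toward S.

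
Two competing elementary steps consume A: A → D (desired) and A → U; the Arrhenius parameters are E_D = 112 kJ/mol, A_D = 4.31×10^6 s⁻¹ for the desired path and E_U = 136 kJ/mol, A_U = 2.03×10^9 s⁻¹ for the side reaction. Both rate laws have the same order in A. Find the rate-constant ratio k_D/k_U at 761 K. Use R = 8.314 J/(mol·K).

0.0943

k_D/k_U = (A_D/A_U)·exp[−(E_D−E_U)/(RT)] = (A_D/A_U)·exp[(E_U−E_D)/(RT)].
(E_U−E_D)/(RT) = (136−112)×10³/(8.314×761) = 24000/6327 = 3.793.
k_D/k_U = (4.31×10^6/2.03×10^9)·exp(3.793) = 0.002123 × 44.40 = 0.0943.
Since E_D < E_U, lowering the temperature improves selectivity toward D.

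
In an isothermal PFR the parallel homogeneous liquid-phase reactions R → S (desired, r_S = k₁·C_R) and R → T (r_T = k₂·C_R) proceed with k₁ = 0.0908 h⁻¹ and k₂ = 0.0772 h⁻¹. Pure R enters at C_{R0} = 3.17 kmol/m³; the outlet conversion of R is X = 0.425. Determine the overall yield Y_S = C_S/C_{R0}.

0.230

C_R = C_{R0}(1−X) = 1.823 kmol/m³.
Both paths are first order in R, so the instantaneous fraction to S is constant: dC_S/d(−C_R) = k₁/(k₁+k₂) = 0.5405.
C_S = 0.5405·(C_{R0}−C_R) = 0.5405×1.347 = 0.728 kmol/m³.
Y_S = C_S/C_{R0} = 0.7282/3.17 = 0.230.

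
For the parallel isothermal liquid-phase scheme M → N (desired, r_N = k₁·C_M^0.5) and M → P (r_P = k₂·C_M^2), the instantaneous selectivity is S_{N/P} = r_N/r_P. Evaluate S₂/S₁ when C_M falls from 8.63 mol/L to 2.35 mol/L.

S_{N/P} = (k₁/k₂)·C_M^-1.5, so S₂/S₁ = (C_{M,2}/C_{M,1})^-1.5.
= (2.35/8.63)^(-1.5) = (0.2723)^(-1.5) = 7.04.
Selectivity toward N rises as C_M falls — low-concentration operation is favoured.

7.04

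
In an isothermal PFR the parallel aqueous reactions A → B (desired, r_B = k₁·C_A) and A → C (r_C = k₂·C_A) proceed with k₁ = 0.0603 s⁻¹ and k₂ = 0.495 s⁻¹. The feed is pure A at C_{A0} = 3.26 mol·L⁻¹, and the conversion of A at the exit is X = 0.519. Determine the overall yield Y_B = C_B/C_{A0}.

0.0564

C_A = C_{A0}(1−X) = 1.568 mol·L⁻¹.
Both paths are first order in A, so the instantaneous fraction to B is constant: dC_B/d(−C_A) = k₁/(k₁+k₂) = 0.1086.
C_B = 0.1086·(C_{A0}−C_A) = 0.1086×1.692 = 0.184 mol·L⁻¹.
Y_B = C_B/C_{A0} = 0.1837/3.26 = 0.0564.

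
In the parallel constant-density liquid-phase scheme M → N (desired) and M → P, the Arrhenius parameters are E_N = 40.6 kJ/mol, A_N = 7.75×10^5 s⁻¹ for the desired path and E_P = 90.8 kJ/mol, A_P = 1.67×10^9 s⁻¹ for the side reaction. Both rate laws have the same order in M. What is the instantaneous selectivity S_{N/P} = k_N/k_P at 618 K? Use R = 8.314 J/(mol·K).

Since both paths have the same order in M, the concentration cancels and S_{N/P} = k_N/k_P = (A_N/A_P)·exp[(E_P−E_N)/(RT)].
(E_P−E_N)/(RT) = (90.8−40.6)×10³/(8.314×618) = 50200/5138 = 9.770.
k_N/k_P = (7.75×10^5/1.67×10^9)·exp(9.770) = 4.641×10^-4 × 17505 = 8.12.
Since E_N < E_P, lowering the temperature improves selectivity toward N.

8.12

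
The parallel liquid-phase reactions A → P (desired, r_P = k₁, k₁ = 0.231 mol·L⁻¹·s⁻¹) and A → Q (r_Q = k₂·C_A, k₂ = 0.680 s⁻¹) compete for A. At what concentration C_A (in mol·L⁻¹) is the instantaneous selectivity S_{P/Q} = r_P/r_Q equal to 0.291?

S_{P/Q} = (k₁/k₂)·C_A⁻¹ ⇒ C_A = (S·k₂/k₁)^(-1).
= (0.291×0.680/0.231)^(-1) = (0.8566)^(-1) = 1.17 mol·L⁻¹.

1.17 mol·L⁻¹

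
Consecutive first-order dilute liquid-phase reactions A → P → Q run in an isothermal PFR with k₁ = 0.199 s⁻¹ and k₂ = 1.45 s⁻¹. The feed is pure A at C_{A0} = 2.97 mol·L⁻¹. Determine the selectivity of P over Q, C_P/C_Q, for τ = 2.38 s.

0.332

The intermediate concentration in a first-order A→B→C sequence is C_P = k₁C_{A0}(e^(−k₁τ) − e^(−k₂τ))/(k₂−k₁).
e^(−k₁τ) = e^(−0.199×2.38) = e^(−0.4736) = 0.6227; e^(−k₂τ) = e^(−3.451) = 0.03171.
C_P = 0.199×2.97/(1.45−0.199) × (0.6227−0.03171) = 0.4724×0.5910 = 0.2792 mol·L⁻¹.
C_A = C_{A0}e^(−k₁τ) = 1.850 mol·L⁻¹, so C_Q = C_{A0}−C_A−C_P = 0.8412 mol·L⁻¹; C_P/C_Q = 0.332.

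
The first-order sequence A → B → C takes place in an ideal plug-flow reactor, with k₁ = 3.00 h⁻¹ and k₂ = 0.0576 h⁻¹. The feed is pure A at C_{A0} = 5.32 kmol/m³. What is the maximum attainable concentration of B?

At the optimum, C_{B,max}/C_{A0} = (k₁/k₂)^[k₂/(k₂−k₁)].
= (3.00/0.0576)^(0.0576/(0.0576−3.00)) = (52.08)^(-0.01958) = 0.9255.
C_{B,max} = 0.9255×5.32 = 4.92 kmol/m³.

4.92 kmol/m³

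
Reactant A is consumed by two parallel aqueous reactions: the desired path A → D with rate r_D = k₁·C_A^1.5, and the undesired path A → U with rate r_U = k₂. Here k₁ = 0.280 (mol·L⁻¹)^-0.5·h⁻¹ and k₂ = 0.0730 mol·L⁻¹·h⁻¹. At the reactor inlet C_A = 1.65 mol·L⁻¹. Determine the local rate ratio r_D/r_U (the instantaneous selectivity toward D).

S_{D/U} = r_D/r_U = (k₁·C_A^1.5)/(k₂) = (k₁/k₂)·C_A^1.5.
= (0.280×1.650^1.5) / (0.0730) = 0.5934/0.07300 = 8.13.
Since the desired path is higher order in A, keeping C_A high (PFR or concentrated feed) favours D.

8.13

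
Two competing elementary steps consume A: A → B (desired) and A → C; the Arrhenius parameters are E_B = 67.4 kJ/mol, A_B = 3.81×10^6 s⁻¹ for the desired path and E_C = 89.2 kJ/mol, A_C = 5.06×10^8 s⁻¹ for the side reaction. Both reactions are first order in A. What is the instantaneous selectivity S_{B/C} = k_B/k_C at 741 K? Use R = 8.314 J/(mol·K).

0.259

k_B/k_C = (A_B/A_C)·exp[−(E_B−E_C)/(RT)] = (A_B/A_C)·exp[(E_C−E_B)/(RT)].
(E_C−E_B)/(RT) = (89.2−67.4)×10³/(8.314×741) = 21800/6161 = 3.539.
k_B/k_C = (3.81×10^6/5.06×10^8)·exp(3.539) = 0.007530 × 34.42 = 0.259.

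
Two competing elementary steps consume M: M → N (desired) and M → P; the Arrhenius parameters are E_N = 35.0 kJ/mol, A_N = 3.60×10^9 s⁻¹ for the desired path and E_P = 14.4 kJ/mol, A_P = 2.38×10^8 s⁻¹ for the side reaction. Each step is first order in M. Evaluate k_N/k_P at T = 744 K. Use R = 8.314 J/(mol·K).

With equal orders, S_{N/P} = k_N/k_P = (A_N/A_P)·exp[(E_P−E_N)/(RT)].
(E_P−E_N)/(RT) = (14.4−35.0)×10³/(8.314×744) = -20600/6186 = -3.330.
k_N/k_P = (3.60×10^9/2.38×10^8)·exp(-3.330) = 15.13 × 0.03578 = 0.541.

0.541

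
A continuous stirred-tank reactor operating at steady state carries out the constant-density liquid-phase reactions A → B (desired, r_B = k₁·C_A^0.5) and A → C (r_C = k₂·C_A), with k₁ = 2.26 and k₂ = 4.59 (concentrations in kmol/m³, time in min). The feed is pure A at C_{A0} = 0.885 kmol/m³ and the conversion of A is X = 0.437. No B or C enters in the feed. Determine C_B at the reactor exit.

0.159 kmol/m³

Exit C_A = C_{A0}(1−X) = 0.885×0.563 = 0.4983 kmol/m³.
A CSTR operates uniformly at the exit composition, giving r_B = 1.595 and r_C = 2.287 (each k·C_A^n at C_A = 0.4983).
Fraction of consumed A going to B: r_B/(r_B+r_C) = 0.4109.
C_B = 0.4109·C_{A0}·X = 0.4109×0.885×0.437 = 0.159 kmol/m³.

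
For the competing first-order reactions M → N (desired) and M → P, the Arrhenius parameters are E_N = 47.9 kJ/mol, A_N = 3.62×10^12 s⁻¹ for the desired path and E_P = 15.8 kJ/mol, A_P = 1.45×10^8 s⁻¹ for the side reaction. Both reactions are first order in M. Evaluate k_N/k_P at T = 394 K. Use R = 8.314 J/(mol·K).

Since both paths have the same order in M, the concentration cancels and S_{N/P} = k_N/k_P = (A_N/A_P)·exp[(E_P−E_N)/(RT)].
(E_P−E_N)/(RT) = (15.8−47.9)×10³/(8.314×394) = -32100/3276 = -9.799.
k_N/k_P = (3.62×10^12/1.45×10^8)·exp(-9.799) = 24966 × 5.549×10^-5 = 1.39.
Since E_N > E_P, raising the temperature improves selectivity toward N.

1.39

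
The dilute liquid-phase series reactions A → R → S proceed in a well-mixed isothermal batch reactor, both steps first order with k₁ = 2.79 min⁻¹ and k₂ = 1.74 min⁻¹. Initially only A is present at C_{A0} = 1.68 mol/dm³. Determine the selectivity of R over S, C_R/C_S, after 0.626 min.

1.09

Solving the coupled first-order balances gives C_R(t) = [k₁/(k₂−k₁)]·C_{A0}·(e^(−k₁t) − e^(−k₂t)).
e^(−k₁t) = e^(−2.79×0.626) = e^(−1.747) = 0.1744; e^(−k₂t) = e^(−1.089) = 0.3365.
C_R = 2.79×1.68/(1.74−2.79) × (0.1744−0.3365) = (-4.464)×(-0.1621) = 0.7236 mol/dm³.
C_A = C_{A0}e^(−k₁t) = 0.2930 mol/dm³, so C_S = C_{A0}−C_A−C_R = 0.6635 mol/dm³; C_R/C_S = 1.09.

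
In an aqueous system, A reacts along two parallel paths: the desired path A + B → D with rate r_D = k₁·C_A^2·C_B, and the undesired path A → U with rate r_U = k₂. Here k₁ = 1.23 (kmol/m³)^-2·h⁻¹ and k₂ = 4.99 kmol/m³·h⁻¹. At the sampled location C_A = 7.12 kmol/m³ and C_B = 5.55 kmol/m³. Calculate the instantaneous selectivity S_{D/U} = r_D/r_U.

69.4

S_{D/U} = r_D/r_U = (k₁·C_A^2·C_B)/(k₂) = (k₁/k₂)·C_A^2·C_B.
= (1.23×7.120^2×5.550) / (4.99) = 346.1/4.990 = 69.4.
Since the desired path is higher order in A, keeping C_A high (PFR or concentrated feed) favours D.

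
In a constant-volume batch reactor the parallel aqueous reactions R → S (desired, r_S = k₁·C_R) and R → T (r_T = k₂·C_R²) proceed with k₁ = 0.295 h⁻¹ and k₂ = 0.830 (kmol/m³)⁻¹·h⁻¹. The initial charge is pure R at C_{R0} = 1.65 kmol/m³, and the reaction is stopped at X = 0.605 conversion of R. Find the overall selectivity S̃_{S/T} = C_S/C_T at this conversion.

C_R = C_{R0}(1−X) = 0.6517 kmol/m³.
Along a PFR/batch, dC_S/dC_R = −r_S/(r_S+r_T) = −k₁/(k₁+k₂·C_R).
Integrating from C_{R0} to C_R: C_S = (0.295/0.830)·ln[(0.295+0.830·1.65)/(0.295+0.830·0.652)] = 0.3554·ln(1.664/0.8360) = 0.2448 kmol/m³.
C_T = (C_{R0}−C_R)−C_S = 0.7535 kmol/m³; S̃_{S/T} = 0.2448/0.7535 = 0.325.

0.325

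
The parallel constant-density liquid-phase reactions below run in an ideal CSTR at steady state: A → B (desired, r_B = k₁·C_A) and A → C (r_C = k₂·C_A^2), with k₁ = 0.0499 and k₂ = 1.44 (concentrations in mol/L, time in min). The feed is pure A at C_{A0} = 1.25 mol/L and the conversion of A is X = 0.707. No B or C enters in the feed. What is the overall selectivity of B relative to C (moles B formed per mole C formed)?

Exit C_A = C_{A0}(1−X) = 1.25×0.293 = 0.3663 mol/L.
Rates in a CSTR are evaluated at the outlet concentration: r_B = 0.0499×0.3663 = 0.01828, r_C = 1.44×0.3663^2 = 0.1932.
Overall selectivity = C_B/C_C = r_Bτ/(r_Cτ) = r_B/r_C = 0.0946.

0.0946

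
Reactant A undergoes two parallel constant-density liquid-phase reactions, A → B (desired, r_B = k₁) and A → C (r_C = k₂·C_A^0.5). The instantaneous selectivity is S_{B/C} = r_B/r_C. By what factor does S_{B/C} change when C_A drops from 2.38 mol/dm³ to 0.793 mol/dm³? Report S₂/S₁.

S_{B/C} = (k₁/k₂)·C_A^-0.5, so S₂/S₁ = (C_{A,2}/C_{A,1})^-0.5.
= (0.793/2.38)^(-0.5) = (0.3332)^(-0.5) = 1.73.

1.73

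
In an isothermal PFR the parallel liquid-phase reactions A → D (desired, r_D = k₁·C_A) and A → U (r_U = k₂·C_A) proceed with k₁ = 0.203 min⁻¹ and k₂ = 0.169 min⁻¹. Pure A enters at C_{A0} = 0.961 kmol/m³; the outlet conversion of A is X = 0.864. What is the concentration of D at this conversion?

C_A = C_{A0}(1−X) = 0.1307 kmol/m³.
Both paths are first order in A, so the instantaneous fraction to D is constant: dC_D/d(−C_A) = k₁/(k₁+k₂) = 0.5457.
C_D = 0.5457·(C_{A0}−C_A) = 0.5457×0.8303 = 0.453 kmol/m³.

0.453 kmol/m³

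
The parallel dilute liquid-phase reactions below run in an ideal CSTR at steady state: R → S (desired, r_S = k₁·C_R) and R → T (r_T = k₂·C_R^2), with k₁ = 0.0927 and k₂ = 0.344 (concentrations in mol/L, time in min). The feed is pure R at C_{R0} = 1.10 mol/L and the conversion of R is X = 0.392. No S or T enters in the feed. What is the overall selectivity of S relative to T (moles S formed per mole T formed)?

Exit C_R = C_{R0}(1−X) = 1.10×0.608 = 0.6688 mol/L.
Rates in a CSTR are evaluated at the outlet concentration: r_S = 0.0927×0.6688 = 0.06200, r_T = 0.344×0.6688^2 = 0.1539.
Overall selectivity = C_S/C_T = r_Sτ/(r_Tτ) = r_S/r_T = 0.403.

0.403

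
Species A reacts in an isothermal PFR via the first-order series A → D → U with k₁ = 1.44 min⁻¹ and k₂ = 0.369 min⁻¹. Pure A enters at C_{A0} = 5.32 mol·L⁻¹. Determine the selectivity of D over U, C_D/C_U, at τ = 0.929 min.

4.42

The intermediate concentration in a first-order A→B→C sequence is C_D = k₁C_{A0}(e^(−k₁τ) − e^(−k₂τ))/(k₂−k₁).
e^(−k₁τ) = e^(−1.44×0.929) = e^(−1.338) = 0.2624; e^(−k₂τ) = e^(−0.3428) = 0.7098.
C_D = 1.44×5.32/(0.369−1.44) × (0.2624−0.7098) = (-7.153)×(-0.4473) = 3.200 mol·L⁻¹.
C_A = C_{A0}e^(−k₁τ) = 1.396 mol·L⁻¹, so C_U = C_{A0}−C_A−C_D = 0.7240 mol·L⁻¹; C_D/C_U = 4.42.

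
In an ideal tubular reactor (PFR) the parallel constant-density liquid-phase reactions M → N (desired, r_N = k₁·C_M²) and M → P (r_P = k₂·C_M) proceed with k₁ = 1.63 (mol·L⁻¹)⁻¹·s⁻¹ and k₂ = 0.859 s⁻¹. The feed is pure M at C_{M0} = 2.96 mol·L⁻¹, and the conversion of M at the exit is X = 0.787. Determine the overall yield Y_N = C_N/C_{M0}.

C_M = C_{M0}(1−X) = 0.6305 mol·L⁻¹.
Along a PFR/batch, dC_P/dC_M = −r_P/(r_N+r_P) = −k₂/(k₂+k₁·C_M).
Integrating from C_{M0} to C_M: C_P = (0.859/1.63)·ln[(0.859+1.63·2.96)/(0.859+1.63·0.630)] = 0.5270·ln(5.684/1.887) = 0.5812 mol·L⁻¹.
Then C_N = (C_{M0}−C_M) − C_P = 2.330 − 0.5812 = 1.748 mol·L⁻¹.
Y_N = C_N/C_{M0} = 1.748/2.96 = 0.591.

0.591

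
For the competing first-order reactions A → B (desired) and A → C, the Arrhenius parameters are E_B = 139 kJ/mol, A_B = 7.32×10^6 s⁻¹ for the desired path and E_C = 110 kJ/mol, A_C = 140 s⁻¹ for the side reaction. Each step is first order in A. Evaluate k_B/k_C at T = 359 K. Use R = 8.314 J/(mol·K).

3.15

k_B/k_C = (A_B/A_C)·exp[−(E_B−E_C)/(RT)] = (A_B/A_C)·exp[(E_C−E_B)/(RT)].
(E_C−E_B)/(RT) = (110−139)×10³/(8.314×359) = -29000/2985 = -9.716.
k_B/k_C = (7.32×10^6/140)·exp(-9.716) = 52286 × 6.030×10^-5 = 3.15.
Since E_B > E_C, raising the temperature improves selectivity toward B.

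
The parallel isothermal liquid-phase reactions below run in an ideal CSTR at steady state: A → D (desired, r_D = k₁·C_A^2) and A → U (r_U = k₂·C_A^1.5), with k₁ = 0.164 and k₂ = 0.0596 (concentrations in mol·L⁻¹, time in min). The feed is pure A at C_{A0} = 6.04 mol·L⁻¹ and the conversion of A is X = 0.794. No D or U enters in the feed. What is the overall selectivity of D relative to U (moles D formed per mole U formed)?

3.07

Exit C_A = C_{A0}(1−X) = 6.04×0.206 = 1.244 mol·L⁻¹.
In a CSTR the entire volume is at exit conditions, so r_D = 0.164×1.244^2 = 0.2539 and r_U = 0.0596×1.244^1.5 = 0.08272.
Overall selectivity = C_D/C_U = r_Dτ/(r_Uτ) = r_D/r_U = 3.07.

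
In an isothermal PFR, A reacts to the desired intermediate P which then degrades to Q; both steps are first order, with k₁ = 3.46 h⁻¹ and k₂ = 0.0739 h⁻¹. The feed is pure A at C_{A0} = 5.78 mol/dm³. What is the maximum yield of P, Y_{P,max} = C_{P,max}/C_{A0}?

0.919

For a first-order series the maximum intermediate yield is C_{P,max}/C_{A0} = (k₁/k₂)^[k₂/(k₂−k₁)].
= (3.46/0.0739)^(0.0739/(0.0739−3.46)) = (46.82)^(-0.02182) = 0.9195.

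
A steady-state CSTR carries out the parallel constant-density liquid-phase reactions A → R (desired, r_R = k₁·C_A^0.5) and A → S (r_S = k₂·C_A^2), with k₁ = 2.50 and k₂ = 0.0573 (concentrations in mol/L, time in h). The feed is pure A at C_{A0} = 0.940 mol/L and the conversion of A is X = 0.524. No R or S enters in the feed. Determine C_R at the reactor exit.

Exit C_A = C_{A0}(1−X) = 0.940×0.476 = 0.4474 mol/L.
Rates in a CSTR are evaluated at the outlet concentration: r_R = 2.50×0.4474^0.5 = 1.672, r_S = 0.0573×0.4474^2 = 0.01147.
Fraction of consumed A going to R: r_R/(r_R+r_S) = 0.9932.
C_R = 0.9932·C_{A0}·X = 0.9932×0.940×0.524 = 0.489 mol/L.

0.489 mol/L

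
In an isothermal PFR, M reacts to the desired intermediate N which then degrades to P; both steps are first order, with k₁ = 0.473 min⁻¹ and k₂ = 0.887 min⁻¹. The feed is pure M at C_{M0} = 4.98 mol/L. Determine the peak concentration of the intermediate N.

At the optimum, C_{N,max}/C_{M0} = (k₁/k₂)^[k₂/(k₂−k₁)].
= (0.473/0.887)^(0.887/(0.887−0.473)) = (0.5333)^(2.143) = 0.2600.
C_{N,max} = 0.2600×4.98 = 1.29 mol/L.

1.29 mol/L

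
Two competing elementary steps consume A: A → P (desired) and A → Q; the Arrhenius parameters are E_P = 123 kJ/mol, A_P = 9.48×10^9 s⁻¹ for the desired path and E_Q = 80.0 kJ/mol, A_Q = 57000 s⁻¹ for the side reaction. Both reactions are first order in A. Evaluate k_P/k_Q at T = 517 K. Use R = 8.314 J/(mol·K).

7.52

With equal orders, S_{P/Q} = k_P/k_Q = (A_P/A_Q)·exp[(E_Q−E_P)/(RT)].
(E_Q−E_P)/(RT) = (80.0−123)×10³/(8.314×517) = -43000/4298 = -10.00.
k_P/k_Q = (9.48×10^9/57000)·exp(-10.00) = 1.663×10^5 × 4.522×10^-5 = 7.52.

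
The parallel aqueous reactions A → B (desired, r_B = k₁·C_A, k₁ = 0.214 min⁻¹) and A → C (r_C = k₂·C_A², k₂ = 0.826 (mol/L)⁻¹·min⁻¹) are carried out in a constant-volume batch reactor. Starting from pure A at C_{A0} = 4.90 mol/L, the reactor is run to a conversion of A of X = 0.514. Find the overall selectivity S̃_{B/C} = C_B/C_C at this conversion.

C_A = C_{A0}(1−X) = 2.381 mol/L.
Along a PFR/batch, dC_B/dC_A = −r_B/(r_B+r_C) = −k₁/(k₁+k₂·C_A).
Integrating from C_{A0} to C_A: C_B = (0.214/0.826)·ln[(0.214+0.826·4.90)/(0.214+0.826·2.38)] = 0.2591·ln(4.261/2.181) = 0.1735 mol/L.
C_C = (C_{A0}−C_A)−C_B = 2.345 mol/L; S̃_{B/C} = 0.1735/2.345 = 0.0740.

0.0740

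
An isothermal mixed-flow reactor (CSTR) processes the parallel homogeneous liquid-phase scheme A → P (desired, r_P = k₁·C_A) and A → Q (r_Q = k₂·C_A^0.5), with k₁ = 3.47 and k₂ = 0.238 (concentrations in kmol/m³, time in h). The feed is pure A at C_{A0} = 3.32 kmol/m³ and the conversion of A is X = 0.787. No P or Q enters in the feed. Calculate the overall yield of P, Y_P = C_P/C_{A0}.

Exit C_A = C_{A0}(1−X) = 3.32×0.213 = 0.7072 kmol/m³.
Rates in a CSTR are evaluated at the outlet concentration: r_P = 3.47×0.7072 = 2.454, r_Q = 0.238×0.7072^0.5 = 0.2001.
Fraction of consumed A going to P: r_P/(r_P+r_Q) = 0.9246.
C_P = 0.9246·C_{A0}·X = 0.9246×3.32×0.787 = 2.42 kmol/m³; Y_P = C_P/C_{A0} = 0.728.

0.728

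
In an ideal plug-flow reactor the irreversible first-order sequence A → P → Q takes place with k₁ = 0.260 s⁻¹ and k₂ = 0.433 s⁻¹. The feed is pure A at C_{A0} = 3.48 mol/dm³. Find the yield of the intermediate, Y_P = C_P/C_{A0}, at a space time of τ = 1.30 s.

The intermediate concentration in a first-order A→B→C sequence is C_P = k₁C_{A0}(e^(−k₁τ) − e^(−k₂τ))/(k₂−k₁).
e^(−k₁τ) = e^(−0.260×1.30) = e^(−0.3380) = 0.7132; e^(−k₂τ) = e^(−0.5629) = 0.5696.
C_P = 0.260×3.48/(0.433−0.260) × (0.7132−0.5696) = 5.230×0.1436 = 0.7512 mol/dm³.
Y_P = C_P/C_{A0} = 0.7512/3.48 = 0.216.

0.216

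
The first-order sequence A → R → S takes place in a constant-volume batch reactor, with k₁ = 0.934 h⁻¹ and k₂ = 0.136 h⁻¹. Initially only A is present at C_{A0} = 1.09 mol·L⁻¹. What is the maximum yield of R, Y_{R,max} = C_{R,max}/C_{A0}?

0.720

Evaluating C_R at t_opt = ln(k₂/k₁)/(k₂−k₁) gives C_{R,max}/C_{A0} = (k₁/k₂)^[k₂/(k₂−k₁)].
= (0.934/0.136)^(0.136/(0.136−0.934)) = (6.868)^(-0.1704) = 0.7201.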